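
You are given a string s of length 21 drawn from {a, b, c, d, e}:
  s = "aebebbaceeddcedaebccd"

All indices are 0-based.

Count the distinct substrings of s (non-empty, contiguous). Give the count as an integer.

rank | idx | suffix
   0 |   6 | aceeddcedaebccd
   1 |  15 | aebccd
   2 |   0 | aebebbaceeddcedaebccd
   3 |   5 | baceeddcedaebccd
   4 |   4 | bbaceeddcedaebccd
   5 |  17 | bccd
   6 |   2 | bebbaceeddcedaebccd
   7 |  18 | ccd
   8 |  19 | cd
   9 |  12 | cedaebccd
  10 |   7 | ceeddcedaebccd
  11 |  20 | d
  12 |  14 | daebccd
  13 |  11 | dcedaebccd
  14 |  10 | ddcedaebccd
  15 |   3 | ebbaceeddcedaebccd
  16 |  16 | ebccd
  17 |   1 | ebebbaceeddcedaebccd
  18 |  13 | edaebccd
  19 |   9 | eddcedaebccd
  20 |   8 | eeddcedaebccd

SA = [6, 15, 0, 5, 4, 17, 2, 18, 19, 12, 7, 20, 14, 11, 10, 3, 16, 1, 13, 9, 8]
[i] adj suffixes → lcp
  [1] 6/15 → 1 ('a')
  [2] 15/0 → 3 ('aeb')
  [3] 0/5 → 0 ('')
  [4] 5/4 → 1 ('b')
  [5] 4/17 → 1 ('b')
  [6] 17/2 → 1 ('b')
  [7] 2/18 → 0 ('')
  [8] 18/19 → 1 ('c')
  [9] 19/12 → 1 ('c')
  [10] 12/7 → 2 ('ce')
  [11] 7/20 → 0 ('')
  [12] 20/14 → 1 ('d')
  [13] 14/11 → 1 ('d')
  [14] 11/10 → 1 ('d')
  [15] 10/3 → 0 ('')
  [16] 3/16 → 2 ('eb')
  [17] 16/1 → 2 ('eb')
  [18] 1/13 → 1 ('e')
  [19] 13/9 → 2 ('ed')
  [20] 9/8 → 1 ('e')

n(n+1)/2 = 21·22/2 = 231
Σ LCP = 0 + 1 + 3 + 0 + 1 + 1 + 1 + 0 + 1 + 1 + 2 + 0 + 1 + 1 + 1 + 0 + 2 + 2 + 1 + 2 + 1 = 22
distinct = 231 − 22 = 209

209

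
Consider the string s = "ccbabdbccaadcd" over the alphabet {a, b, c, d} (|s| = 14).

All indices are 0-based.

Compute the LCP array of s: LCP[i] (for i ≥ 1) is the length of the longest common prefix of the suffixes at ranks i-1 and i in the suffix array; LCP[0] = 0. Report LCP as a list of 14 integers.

[0, 1, 1, 0, 1, 1, 0, 1, 1, 2, 1, 0, 1, 1]

rank | idx | suffix
   0 |   9 | aadcd
   1 |   3 | abdbccaadcd
   2 |  10 | adcd
   3 |   2 | babdbccaadcd
   4 |   6 | bccaadcd
   5 |   4 | bdbccaadcd
   6 |   8 | caadcd
   7 |   1 | cbabdbccaadcd
   8 |   7 | ccaadcd
   9 |   0 | ccbabdbccaadcd
  10 |  12 | cd
  11 |  13 | d
  12 |   5 | dbccaadcd
  13 |  11 | dcd

SA = [9, 3, 10, 2, 6, 4, 8, 1, 7, 0, 12, 13, 5, 11]
rank  pair      lcp
   1  s[9:],s[3:]  1  'a'
   2  s[3:],s[10:]  1  'a'
   3  s[10:],s[2:]  0  ''
   4  s[2:],s[6:]  1  'b'
   5  s[6:],s[4:]  1  'b'
   6  s[4:],s[8:]  0  ''
   7  s[8:],s[1:]  1  'c'
   8  s[1:],s[7:]  1  'c'
   9  s[7:],s[0:]  2  'cc'
  10  s[0:],s[12:]  1  'c'
  11  s[12:],s[13:]  0  ''
  12  s[13:],s[5:]  1  'd'
  13  s[5:],s[11:]  1  'd'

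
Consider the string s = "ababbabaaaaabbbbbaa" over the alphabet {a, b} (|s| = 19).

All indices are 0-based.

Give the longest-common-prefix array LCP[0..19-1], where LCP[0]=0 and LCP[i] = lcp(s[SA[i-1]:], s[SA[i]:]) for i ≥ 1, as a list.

rank→(start, suffix):
  0 → (18, 'a')
  1 → (17, 'aa')
  2 → (7, 'aaaaabbbbbaa')
  3 → (8, 'aaaabbbbbaa')
  4 → (9, 'aaabbbbbaa')
  5 → (10, 'aabbbbbaa')
  6 → (5, 'abaaaaabbbbbaa')
  7 → (0, 'ababbabaaaaabbbbbaa')
  8 → (2, 'abbabaaaaabbbbbaa')
  9 → (11, 'abbbbbaa')
  10 → (16, 'baa')
  11 → (6, 'baaaaabbbbbaa')
  12 → (4, 'babaaaaabbbbbaa')
  13 → (1, 'babbabaaaaabbbbbaa')
  14 → (15, 'bbaa')
  15 → (3, 'bbabaaaaabbbbbaa')
  16 → (14, 'bbbaa')
  17 → (13, 'bbbbaa')
  18 → (12, 'bbbbbaa')

SA = [18, 17, 7, 8, 9, 10, 5, 0, 2, 11, 16, 6, 4, 1, 15, 3, 14, 13, 12]
[i] adj suffixes → lcp
  [1] 18/17 → 1 ('a')
  [2] 17/7 → 2 ('aa')
  [3] 7/8 → 4 ('aaaa')
  [4] 8/9 → 3 ('aaa')
  [5] 9/10 → 2 ('aa')
  [6] 10/5 → 1 ('a')
  [7] 5/0 → 3 ('aba')
  [8] 0/2 → 2 ('ab')
  [9] 2/11 → 3 ('abb')
  [10] 11/16 → 0 ('')
  [11] 16/6 → 3 ('baa')
  [12] 6/4 → 2 ('ba')
  [13] 4/1 → 3 ('bab')
  [14] 1/15 → 1 ('b')
  [15] 15/3 → 3 ('bba')
  [16] 3/14 → 2 ('bb')
  [17] 14/13 → 3 ('bbb')
  [18] 13/12 → 4 ('bbbb')

[0, 1, 2, 4, 3, 2, 1, 3, 2, 3, 0, 3, 2, 3, 1, 3, 2, 3, 4]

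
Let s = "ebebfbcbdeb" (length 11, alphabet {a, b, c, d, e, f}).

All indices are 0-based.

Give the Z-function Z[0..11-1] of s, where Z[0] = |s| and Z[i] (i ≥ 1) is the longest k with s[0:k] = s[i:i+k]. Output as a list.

[11, 0, 2, 0, 0, 0, 0, 0, 0, 2, 0]

Z[0]=11
i=1: i≥r, start 0; Z[1]=0
i=2: i≥r, start 0; Z[2]=2 grow→box=[2,4)
i=3: min(r-i=1, Z[1]=0)=0; Z[3]=0
i=4: i≥r, start 0; Z[4]=0
i=5: i≥r, start 0; Z[5]=0
i=6: i≥r, start 0; Z[6]=0
i=7: i≥r, start 0; Z[7]=0
i=8: i≥r, start 0; Z[8]=0
i=9: i≥r, start 0; Z[9]=2 grow→box=[9,11)
i=10: min(r-i=1, Z[1]=0)=0; Z[10]=0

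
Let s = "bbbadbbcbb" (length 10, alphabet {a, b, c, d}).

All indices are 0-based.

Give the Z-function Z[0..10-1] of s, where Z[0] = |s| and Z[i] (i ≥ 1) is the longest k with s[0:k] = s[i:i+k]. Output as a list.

Z[0]=10
i=1: i≥r, start 0; Z[1]=2 extend→box=[1,3)
i=2: min(r-i=1, Z[1]=2)=1; Z[2]=1
i=3: i≥r, start 0; Z[3]=0
i=4: i≥r, start 0; Z[4]=0
i=5: i≥r, start 0; Z[5]=2 extend→box=[5,7)
i=6: min(r-i=1, Z[1]=2)=1; Z[6]=1
i=7: i≥r, start 0; Z[7]=0
i=8: i≥r, start 0; Z[8]=2 extend→box=[8,10)
i=9: min(r-i=1, Z[1]=2)=1; Z[9]=1

[10, 2, 1, 0, 0, 2, 1, 0, 2, 1]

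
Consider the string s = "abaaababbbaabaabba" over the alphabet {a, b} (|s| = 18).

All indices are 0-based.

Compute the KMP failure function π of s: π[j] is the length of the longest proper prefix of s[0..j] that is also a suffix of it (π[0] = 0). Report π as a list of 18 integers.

π[0] = 0
j=1 s[j]='b': π[1]=0 (border '')
j=2 s[j]='a': π[2]=1 (border 'a')
j=3 s[j]='a': k: 1→0; π[3]=1 (border 'a')
j=4 s[j]='a': k: 1→0; π[4]=1 (border 'a')
j=5 s[j]='b': π[5]=2 (border 'ab')
j=6 s[j]='a': π[6]=3 (border 'aba')
j=7 s[j]='b': k: 3→1; π[7]=2 (border 'ab')
j=8 s[j]='b': k: 2→0; π[8]=0 (border '')
j=9 s[j]='b': π[9]=0 (border '')
j=10 s[j]='a': π[10]=1 (border 'a')
j=11 s[j]='a': k: 1→0; π[11]=1 (border 'a')
j=12 s[j]='b': π[12]=2 (border 'ab')
j=13 s[j]='a': π[13]=3 (border 'aba')
j=14 s[j]='a': π[14]=4 (border 'abaa')
j=15 s[j]='b': k: 4→1; π[15]=2 (border 'ab')
j=16 s[j]='b': k: 2→0; π[16]=0 (border '')
j=17 s[j]='a': π[17]=1 (border 'a')

[0, 0, 1, 1, 1, 2, 3, 2, 0, 0, 1, 1, 2, 3, 4, 2, 0, 1]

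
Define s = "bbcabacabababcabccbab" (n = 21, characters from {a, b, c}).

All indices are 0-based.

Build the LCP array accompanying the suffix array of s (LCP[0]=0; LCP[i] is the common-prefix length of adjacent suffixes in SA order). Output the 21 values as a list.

rank→(start, suffix):
  0 → (19, 'ab')
  1 → (7, 'abababcabccbab')
  2 → (9, 'ababcabccbab')
  3 → (3, 'abacabababcabccbab')
  4 → (11, 'abcabccbab')
  5 → (14, 'abccbab')
  6 → (5, 'acabababcabccbab')
  7 → (20, 'b')
  8 → (18, 'bab')
  9 → (8, 'bababcabccbab')
  10 → (10, 'babcabccbab')
  11 → (4, 'bacabababcabccbab')
  12 → (0, 'bbcabacabababcabccbab')
  13 → (1, 'bcabacabababcabccbab')
  14 → (12, 'bcabccbab')
  15 → (15, 'bccbab')
  16 → (6, 'cabababcabccbab')
  17 → (2, 'cabacabababcabccbab')
  18 → (13, 'cabccbab')
  19 → (17, 'cbab')
  20 → (16, 'ccbab')

SA = [19, 7, 9, 3, 11, 14, 5, 20, 18, 8, 10, 4, 0, 1, 12, 15, 6, 2, 13, 17, 16]
[i] adj suffixes → lcp
  [1] 19/7 → 2 ('ab')
  [2] 7/9 → 4 ('abab')
  [3] 9/3 → 3 ('aba')
  [4] 3/11 → 2 ('ab')
  [5] 11/14 → 3 ('abc')
  [6] 14/5 → 1 ('a')
  [7] 5/20 → 0 ('')
  [8] 20/18 → 1 ('b')
  [9] 18/8 → 3 ('bab')
  [10] 8/10 → 3 ('bab')
  [11] 10/4 → 2 ('ba')
  [12] 4/0 → 1 ('b')
  [13] 0/1 → 1 ('b')
  [14] 1/12 → 4 ('bcab')
  [15] 12/15 → 2 ('bc')
  [16] 15/6 → 0 ('')
  [17] 6/2 → 4 ('caba')
  [18] 2/13 → 3 ('cab')
  [19] 13/17 → 1 ('c')
  [20] 17/16 → 1 ('c')

[0, 2, 4, 3, 2, 3, 1, 0, 1, 3, 3, 2, 1, 1, 4, 2, 0, 4, 3, 1, 1]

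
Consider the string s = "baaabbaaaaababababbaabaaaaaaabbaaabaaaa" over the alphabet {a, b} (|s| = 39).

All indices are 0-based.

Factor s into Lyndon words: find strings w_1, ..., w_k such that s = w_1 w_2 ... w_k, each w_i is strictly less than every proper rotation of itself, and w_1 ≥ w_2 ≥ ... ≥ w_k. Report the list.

emit factor 1: 'b' (i=0, period=1)
emit factor 2: 'aaabb' (i=1, period=5)
emit factor 3: 'aaaaababababbaab' (i=6, period=16)
emit factor 4: 'aaaaaaabbaaab' (i=22, period=13)
emit factor 5: 'a' (i=35, period=1)
emit factor 6: 'a' (i=36, period=1)
emit factor 7: 'a' (i=37, period=1)
emit factor 8: 'a' (i=38, period=1)

["b", "aaabb", "aaaaababababbaab", "aaaaaaabbaaab", "a", "a", "a", "a"]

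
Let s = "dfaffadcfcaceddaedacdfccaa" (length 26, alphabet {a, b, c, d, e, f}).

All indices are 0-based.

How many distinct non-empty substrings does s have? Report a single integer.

rank→(start, suffix):
  0 → (25, 'a')
  1 → (24, 'aa')
  2 → (18, 'acdfccaa')
  3 → (10, 'aceddaedacdfccaa')
  4 → (5, 'adcfcaceddaedacdfccaa')
  5 → (15, 'aedacdfccaa')
  6 → (2, 'affadcfcaceddaedacdfccaa')
  7 → (23, 'caa')
  8 → (9, 'caceddaedacdfccaa')
  9 → (22, 'ccaa')
  10 → (19, 'cdfccaa')
  11 → (11, 'ceddaedacdfccaa')
  12 → (7, 'cfcaceddaedacdfccaa')
  13 → (17, 'dacdfccaa')
  14 → (14, 'daedacdfccaa')
  15 → (6, 'dcfcaceddaedacdfccaa')
  16 → (13, 'ddaedacdfccaa')
  17 → (0, 'dfaffadcfcaceddaedacdfccaa')
  18 → (20, 'dfccaa')
  19 → (16, 'edacdfccaa')
  20 → (12, 'eddaedacdfccaa')
  21 → (4, 'fadcfcaceddaedacdfccaa')
  22 → (1, 'faffadcfcaceddaedacdfccaa')
  23 → (8, 'fcaceddaedacdfccaa')
  24 → (21, 'fccaa')
  25 → (3, 'ffadcfcaceddaedacdfccaa')

SA = [25, 24, 18, 10, 5, 15, 2, 23, 9, 22, 19, 11, 7, 17, 14, 6, 13, 0, 20, 16, 12, 4, 1, 8, 21, 3]
rank  pair      lcp
   1  s[25:],s[24:]  1  'a'
   2  s[24:],s[18:]  1  'a'
   3  s[18:],s[10:]  2  'ac'
   4  s[10:],s[5:]  1  'a'
   5  s[5:],s[15:]  1  'a'
   6  s[15:],s[2:]  1  'a'
   7  s[2:],s[23:]  0  ''
   8  s[23:],s[9:]  2  'ca'
   9  s[9:],s[22:]  1  'c'
  10  s[22:],s[19:]  1  'c'
  11  s[19:],s[11:]  1  'c'
  12  s[11:],s[7:]  1  'c'
  13  s[7:],s[17:]  0  ''
  14  s[17:],s[14:]  2  'da'
  15  s[14:],s[6:]  1  'd'
  16  s[6:],s[13:]  1  'd'
  17  s[13:],s[0:]  1  'd'
  18  s[0:],s[20:]  2  'df'
  19  s[20:],s[16:]  0  ''
  20  s[16:],s[12:]  2  'ed'
  21  s[12:],s[4:]  0  ''
  22  s[4:],s[1:]  2  'fa'
  23  s[1:],s[8:]  1  'f'
  24  s[8:],s[21:]  2  'fc'
  25  s[21:],s[3:]  1  'f'

n(n+1)/2 = 26·27/2 = 351
Σ LCP = 0 + 1 + 1 + 2 + 1 + 1 + 1 + 0 + 2 + 1 + 1 + 1 + 1 + 0 + 2 + 1 + 1 + 1 + 2 + 0 + 2 + 0 + 2 + 1 + 2 + 1 = 28
distinct = 351 − 28 = 323

323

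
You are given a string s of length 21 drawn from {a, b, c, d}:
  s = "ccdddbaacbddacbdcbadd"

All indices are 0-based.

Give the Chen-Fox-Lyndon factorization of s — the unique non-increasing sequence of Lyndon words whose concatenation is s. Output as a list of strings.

emit factor 1: 'ccddd' (i=0, period=5)
emit factor 2: 'b' (i=5, period=1)
emit factor 3: 'aacbddacbdcbadd' (i=6, period=15)

["ccddd", "b", "aacbddacbdcbadd"]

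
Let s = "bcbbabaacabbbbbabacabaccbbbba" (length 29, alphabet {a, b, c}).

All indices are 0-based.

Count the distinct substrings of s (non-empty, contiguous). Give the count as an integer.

rank→(start, suffix):
  0 → (28, 'a')
  1 → (6, 'aacabbbbbabacabaccbbbba')
  2 → (4, 'abaacabbbbbabacabaccbbbba')
  3 → (15, 'abacabaccbbbba')
  4 → (19, 'abaccbbbba')
  5 → (9, 'abbbbbabacabaccbbbba')
  6 → (17, 'acabaccbbbba')
  7 → (7, 'acabbbbbabacabaccbbbba')
  8 → (21, 'accbbbba')
  9 → (27, 'ba')
  10 → (5, 'baacabbbbbabacabaccbbbba')
  11 → (3, 'babaacabbbbbabacabaccbbbba')
  12 → (14, 'babacabaccbbbba')
  13 → (16, 'bacabaccbbbba')
  14 → (20, 'baccbbbba')
  15 → (26, 'bba')
  16 → (2, 'bbabaacabbbbbabacabaccbbbba')
  17 → (13, 'bbabacabaccbbbba')
  18 → (25, 'bbba')
  19 → (12, 'bbbabacabaccbbbba')
  20 → (24, 'bbbba')
  21 → (11, 'bbbbabacabaccbbbba')
  22 → (10, 'bbbbbabacabaccbbbba')
  23 → (0, 'bcbbabaacabbbbbabacabaccbbbba')
  24 → (18, 'cabaccbbbba')
  25 → (8, 'cabbbbbabacabaccbbbba')
  26 → (1, 'cbbabaacabbbbbabacabaccbbbba')
  27 → (23, 'cbbbba')
  28 → (22, 'ccbbbba')

SA = [28, 6, 4, 15, 19, 9, 17, 7, 21, 27, 5, 3, 14, 16, 20, 26, 2, 13, 25, 12, 24, 11, 10, 0, 18, 8, 1, 23, 22]
rank  pair      lcp
   1  s[28:],s[6:]  1  'a'
   2  s[6:],s[4:]  1  'a'
   3  s[4:],s[15:]  3  'aba'
   4  s[15:],s[19:]  4  'abac'
   5  s[19:],s[9:]  2  'ab'
   6  s[9:],s[17:]  1  'a'
   7  s[17:],s[7:]  4  'acab'
   8  s[7:],s[21:]  2  'ac'
   9  s[21:],s[27:]  0  ''
  10  s[27:],s[5:]  2  'ba'
  11  s[5:],s[3:]  2  'ba'
  12  s[3:],s[14:]  4  'baba'
  13  s[14:],s[16:]  2  'ba'
  14  s[16:],s[20:]  3  'bac'
  15  s[20:],s[26:]  1  'b'
  16  s[26:],s[2:]  3  'bba'
  17  s[2:],s[13:]  5  'bbaba'
  18  s[13:],s[25:]  2  'bb'
  19  s[25:],s[12:]  4  'bbba'
  20  s[12:],s[24:]  3  'bbb'
  21  s[24:],s[11:]  5  'bbbba'
  22  s[11:],s[10:]  4  'bbbb'
  23  s[10:],s[0:]  1  'b'
  24  s[0:],s[18:]  0  ''
  25  s[18:],s[8:]  3  'cab'
  26  s[8:],s[1:]  1  'c'
  27  s[1:],s[23:]  3  'cbb'
  28  s[23:],s[22:]  1  'c'

n(n+1)/2 = 29·30/2 = 435
Σ LCP = 0 + 1 + 1 + 3 + 4 + 2 + 1 + 4 + 2 + 0 + 2 + 2 + 4 + 2 + 3 + 1 + 3 + 5 + 2 + 4 + 3 + 5 + 4 + 1 + 0 + 3 + 1 + 3 + 1 = 67
distinct = 435 − 67 = 368

368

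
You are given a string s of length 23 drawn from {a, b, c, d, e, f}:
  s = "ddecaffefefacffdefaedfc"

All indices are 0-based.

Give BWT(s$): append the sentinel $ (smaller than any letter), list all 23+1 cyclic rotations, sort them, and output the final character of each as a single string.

cffcfea$dfedafdfeedfefca

rank  rotation                  last
    0  $ddecaffefefacffdefaedfc  c
    1  acffdefaedfc$ddecaffefef  f
    2  aedfc$ddecaffefefacffdef  f
    3  affefefacffdefaedfc$ddec  c
    4  c$ddecaffefefacffdefaedf  f
    5  caffefefacffdefaedfc$dde  e
    6  cffdefaedfc$ddecaffefefa  a
    7  ddecaffefefacffdefaedfc$  $
    8  decaffefefacffdefaedfc$d  d
    9  defaedfc$ddecaffefefacff  f
   10  dfc$ddecaffefefacffdefae  e
   11  ecaffefefacffdefaedfc$dd  d
   12  edfc$ddecaffefefacffdefa  a
   13  efacffdefaedfc$ddecaffef  f
   14  efaedfc$ddecaffefefacffd  d
   15  efefacffdefaedfc$ddecaff  f
   16  facffdefaedfc$ddecaffefe  e
   17  faedfc$ddecaffefefacffde  e
   18  fc$ddecaffefefacffdefaed  d
   19  fdefaedfc$ddecaffefefacf  f
   20  fefacffdefaedfc$ddecaffe  e
   21  fefefacffdefaedfc$ddecaf  f
   22  ffdefaedfc$ddecaffefefac  c
   23  ffefefacffdefaedfc$ddeca  a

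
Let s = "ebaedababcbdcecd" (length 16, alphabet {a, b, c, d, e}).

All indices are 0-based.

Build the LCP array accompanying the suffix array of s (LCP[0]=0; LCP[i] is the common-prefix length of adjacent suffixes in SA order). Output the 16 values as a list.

[0, 2, 1, 0, 2, 1, 1, 0, 1, 1, 0, 1, 1, 0, 1, 1]

rank→(start, suffix):
  0 → (5, 'ababcbdcecd')
  1 → (7, 'abcbdcecd')
  2 → (2, 'aedababcbdcecd')
  3 → (6, 'babcbdcecd')
  4 → (1, 'baedababcbdcecd')
  5 → (8, 'bcbdcecd')
  6 → (10, 'bdcecd')
  7 → (9, 'cbdcecd')
  8 → (14, 'cd')
  9 → (12, 'cecd')
  10 → (15, 'd')
  11 → (4, 'dababcbdcecd')
  12 → (11, 'dcecd')
  13 → (0, 'ebaedababcbdcecd')
  14 → (13, 'ecd')
  15 → (3, 'edababcbdcecd')

SA = [5, 7, 2, 6, 1, 8, 10, 9, 14, 12, 15, 4, 11, 0, 13, 3]
[i] adj suffixes → lcp
  [1] 5/7 → 2 ('ab')
  [2] 7/2 → 1 ('a')
  [3] 2/6 → 0 ('')
  [4] 6/1 → 2 ('ba')
  [5] 1/8 → 1 ('b')
  [6] 8/10 → 1 ('b')
  [7] 10/9 → 0 ('')
  [8] 9/14 → 1 ('c')
  [9] 14/12 → 1 ('c')
  [10] 12/15 → 0 ('')
  [11] 15/4 → 1 ('d')
  [12] 4/11 → 1 ('d')
  [13] 11/0 → 0 ('')
  [14] 0/13 → 1 ('e')
  [15] 13/3 → 1 ('e')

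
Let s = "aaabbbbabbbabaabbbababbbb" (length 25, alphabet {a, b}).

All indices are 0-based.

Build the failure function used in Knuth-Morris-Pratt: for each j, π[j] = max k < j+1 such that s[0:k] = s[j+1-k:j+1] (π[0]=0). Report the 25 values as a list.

π[0] = 0
j=1 s[j]='a': π[1]=1 (border 'a')
j=2 s[j]='a': π[2]=2 (border 'aa')
j=3 s[j]='b': k: 2→1→0; π[3]=0 (border '')
j=4 s[j]='b': π[4]=0 (border '')
j=5 s[j]='b': π[5]=0 (border '')
j=6 s[j]='b': π[6]=0 (border '')
j=7 s[j]='a': π[7]=1 (border 'a')
j=8 s[j]='b': k: 1→0; π[8]=0 (border '')
j=9 s[j]='b': π[9]=0 (border '')
j=10 s[j]='b': π[10]=0 (border '')
j=11 s[j]='a': π[11]=1 (border 'a')
j=12 s[j]='b': k: 1→0; π[12]=0 (border '')
j=13 s[j]='a': π[13]=1 (border 'a')
j=14 s[j]='a': π[14]=2 (border 'aa')
j=15 s[j]='b': k: 2→1→0; π[15]=0 (border '')
j=16 s[j]='b': π[16]=0 (border '')
j=17 s[j]='b': π[17]=0 (border '')
j=18 s[j]='a': π[18]=1 (border 'a')
j=19 s[j]='b': k: 1→0; π[19]=0 (border '')
j=20 s[j]='a': π[20]=1 (border 'a')
j=21 s[j]='b': k: 1→0; π[21]=0 (border '')
j=22 s[j]='b': π[22]=0 (border '')
j=23 s[j]='b': π[23]=0 (border '')
j=24 s[j]='b': π[24]=0 (border '')

[0, 1, 2, 0, 0, 0, 0, 1, 0, 0, 0, 1, 0, 1, 2, 0, 0, 0, 1, 0, 1, 0, 0, 0, 0]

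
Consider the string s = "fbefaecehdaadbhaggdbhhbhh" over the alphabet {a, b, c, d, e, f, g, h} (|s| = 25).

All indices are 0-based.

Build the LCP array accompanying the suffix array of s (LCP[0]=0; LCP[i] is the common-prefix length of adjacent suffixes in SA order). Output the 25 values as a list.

sorted suffixes:
  #0 SA[0]=10  'aadbhaggdbhhbhh'
  #1 SA[1]=11  'adbhaggdbhhbhh'
  #2 SA[2]=4  'aecehdaadbhaggdbhhbhh'
  #3 SA[3]=15  'aggdbhhbhh'
  #4 SA[4]=1  'befaecehdaadbhaggdbhhbhh'
  #5 SA[5]=13  'bhaggdbhhbhh'
  #6 SA[6]=22  'bhh'
  #7 SA[7]=19  'bhhbhh'
  #8 SA[8]=6  'cehdaadbhaggdbhhbhh'
  #9 SA[9]=9  'daadbhaggdbhhbhh'
  #10 SA[10]=12  'dbhaggdbhhbhh'
  #11 SA[11]=18  'dbhhbhh'
  #12 SA[12]=5  'ecehdaadbhaggdbhhbhh'
  #13 SA[13]=2  'efaecehdaadbhaggdbhhbhh'
  #14 SA[14]=7  'ehdaadbhaggdbhhbhh'
  #15 SA[15]=3  'faecehdaadbhaggdbhhbhh'
  #16 SA[16]=0  'fbefaecehdaadbhaggdbhhbhh'
  #17 SA[17]=17  'gdbhhbhh'
  #18 SA[18]=16  'ggdbhhbhh'
  #19 SA[19]=24  'h'
  #20 SA[20]=14  'haggdbhhbhh'
  #21 SA[21]=21  'hbhh'
  #22 SA[22]=8  'hdaadbhaggdbhhbhh'
  #23 SA[23]=23  'hh'
  #24 SA[24]=20  'hhbhh'

SA = [10, 11, 4, 15, 1, 13, 22, 19, 6, 9, 12, 18, 5, 2, 7, 3, 0, 17, 16, 24, 14, 21, 8, 23, 20]
i: (SA[i-1],SA[i]) lcp shared
  1: (10,11) 1 'a'
  2: (11,4) 1 'a'
  3: (4,15) 1 'a'
  4: (15,1) 0 ''
  5: (1,13) 1 'b'
  6: (13,22) 2 'bh'
  7: (22,19) 3 'bhh'
  8: (19,6) 0 ''
  9: (6,9) 0 ''
  10: (9,12) 1 'd'
  11: (12,18) 3 'dbh'
  12: (18,5) 0 ''
  13: (5,2) 1 'e'
  14: (2,7) 1 'e'
  15: (7,3) 0 ''
  16: (3,0) 1 'f'
  17: (0,17) 0 ''
  18: (17,16) 1 'g'
  19: (16,24) 0 ''
  20: (24,14) 1 'h'
  21: (14,21) 1 'h'
  22: (21,8) 1 'h'
  23: (8,23) 1 'h'
  24: (23,20) 2 'hh'

[0, 1, 1, 1, 0, 1, 2, 3, 0, 0, 1, 3, 0, 1, 1, 0, 1, 0, 1, 0, 1, 1, 1, 1, 2]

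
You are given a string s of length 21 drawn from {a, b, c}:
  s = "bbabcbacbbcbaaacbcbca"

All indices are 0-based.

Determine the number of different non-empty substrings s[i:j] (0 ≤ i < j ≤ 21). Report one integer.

195

rank | idx | suffix
   0 |  20 | a
   1 |  12 | aaacbcbca
   2 |  13 | aacbcbca
   3 |   2 | abcbacbbcbaaacbcbca
   4 |   6 | acbbcbaaacbcbca
   5 |  14 | acbcbca
   6 |  11 | baaacbcbca
   7 |   1 | babcbacbbcbaaacbcbca
   8 |   5 | bacbbcbaaacbcbca
   9 |   0 | bbabcbacbbcbaaacbcbca
  10 |   8 | bbcbaaacbcbca
  11 |  18 | bca
  12 |   9 | bcbaaacbcbca
  13 |   3 | bcbacbbcbaaacbcbca
  14 |  16 | bcbca
  15 |  19 | ca
  16 |  10 | cbaaacbcbca
  17 |   4 | cbacbbcbaaacbcbca
  18 |   7 | cbbcbaaacbcbca
  19 |  17 | cbca
  20 |  15 | cbcbca

SA = [20, 12, 13, 2, 6, 14, 11, 1, 5, 0, 8, 18, 9, 3, 16, 19, 10, 4, 7, 17, 15]
i: (SA[i-1],SA[i]) lcp shared
  1: (20,12) 1 'a'
  2: (12,13) 2 'aa'
  3: (13,2) 1 'a'
  4: (2,6) 1 'a'
  5: (6,14) 3 'acb'
  6: (14,11) 0 ''
  7: (11,1) 2 'ba'
  8: (1,5) 2 'ba'
  9: (5,0) 1 'b'
  10: (0,8) 2 'bb'
  11: (8,18) 1 'b'
  12: (18,9) 2 'bc'
  13: (9,3) 4 'bcba'
  14: (3,16) 3 'bcb'
  15: (16,19) 0 ''
  16: (19,10) 1 'c'
  17: (10,4) 3 'cba'
  18: (4,7) 2 'cb'
  19: (7,17) 2 'cb'
  20: (17,15) 3 'cbc'

n(n+1)/2 = 21·22/2 = 231
Σ LCP = 0 + 1 + 2 + 1 + 1 + 3 + 0 + 2 + 2 + 1 + 2 + 1 + 2 + 4 + 3 + 0 + 1 + 3 + 2 + 2 + 3 = 36
distinct = 231 − 36 = 195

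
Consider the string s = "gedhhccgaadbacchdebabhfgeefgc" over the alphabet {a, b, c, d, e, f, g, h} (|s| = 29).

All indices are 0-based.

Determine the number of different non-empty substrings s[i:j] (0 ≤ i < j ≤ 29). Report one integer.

sorted suffixes:
  #0 SA[0]=8  'aadbacchdebabhfgeefgc'
  #1 SA[1]=19  'abhfgeefgc'
  #2 SA[2]=12  'acchdebabhfgeefgc'
  #3 SA[3]=9  'adbacchdebabhfgeefgc'
  #4 SA[4]=18  'babhfgeefgc'
  #5 SA[5]=11  'bacchdebabhfgeefgc'
  #6 SA[6]=20  'bhfgeefgc'
  #7 SA[7]=28  'c'
  #8 SA[8]=5  'ccgaadbacchdebabhfgeefgc'
  #9 SA[9]=13  'cchdebabhfgeefgc'
  #10 SA[10]=6  'cgaadbacchdebabhfgeefgc'
  #11 SA[11]=14  'chdebabhfgeefgc'
  #12 SA[12]=10  'dbacchdebabhfgeefgc'
  #13 SA[13]=16  'debabhfgeefgc'
  #14 SA[14]=2  'dhhccgaadbacchdebabhfgeefgc'
  #15 SA[15]=17  'ebabhfgeefgc'
  #16 SA[16]=1  'edhhccgaadbacchdebabhfgeefgc'
  #17 SA[17]=24  'eefgc'
  #18 SA[18]=25  'efgc'
  #19 SA[19]=26  'fgc'
  #20 SA[20]=22  'fgeefgc'
  #21 SA[21]=7  'gaadbacchdebabhfgeefgc'
  #22 SA[22]=27  'gc'
  #23 SA[23]=0  'gedhhccgaadbacchdebabhfgeefgc'
  #24 SA[24]=23  'geefgc'
  #25 SA[25]=4  'hccgaadbacchdebabhfgeefgc'
  #26 SA[26]=15  'hdebabhfgeefgc'
  #27 SA[27]=21  'hfgeefgc'
  #28 SA[28]=3  'hhccgaadbacchdebabhfgeefgc'

SA = [8, 19, 12, 9, 18, 11, 20, 28, 5, 13, 6, 14, 10, 16, 2, 17, 1, 24, 25, 26, 22, 7, 27, 0, 23, 4, 15, 21, 3]
rank  pair      lcp
   1  s[8:],s[19:]  1  'a'
   2  s[19:],s[12:]  1  'a'
   3  s[12:],s[9:]  1  'a'
   4  s[9:],s[18:]  0  ''
   5  s[18:],s[11:]  2  'ba'
   6  s[11:],s[20:]  1  'b'
   7  s[20:],s[28:]  0  ''
   8  s[28:],s[5:]  1  'c'
   9  s[5:],s[13:]  2  'cc'
  10  s[13:],s[6:]  1  'c'
  11  s[6:],s[14:]  1  'c'
  12  s[14:],s[10:]  0  ''
  13  s[10:],s[16:]  1  'd'
  14  s[16:],s[2:]  1  'd'
  15  s[2:],s[17:]  0  ''
  16  s[17:],s[1:]  1  'e'
  17  s[1:],s[24:]  1  'e'
  18  s[24:],s[25:]  1  'e'
  19  s[25:],s[26:]  0  ''
  20  s[26:],s[22:]  2  'fg'
  21  s[22:],s[7:]  0  ''
  22  s[7:],s[27:]  1  'g'
  23  s[27:],s[0:]  1  'g'
  24  s[0:],s[23:]  2  'ge'
  25  s[23:],s[4:]  0  ''
  26  s[4:],s[15:]  1  'h'
  27  s[15:],s[21:]  1  'h'
  28  s[21:],s[3:]  1  'h'

n(n+1)/2 = 29·30/2 = 435
Σ LCP = 0 + 1 + 1 + 1 + 0 + 2 + 1 + 0 + 1 + 2 + 1 + 1 + 0 + 1 + 1 + 0 + 1 + 1 + 1 + 0 + 2 + 0 + 1 + 1 + 2 + 0 + 1 + 1 + 1 = 25
distinct = 435 − 25 = 410

410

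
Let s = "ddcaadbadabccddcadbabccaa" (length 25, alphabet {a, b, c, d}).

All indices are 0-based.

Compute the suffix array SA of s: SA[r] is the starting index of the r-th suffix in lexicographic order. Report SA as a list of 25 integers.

sorted suffixes:
  #0 SA[0]=24  'a'
  #1 SA[1]=23  'aa'
  #2 SA[2]=3  'aadbadabccddcadbabccaa'
  #3 SA[3]=19  'abccaa'
  #4 SA[4]=9  'abccddcadbabccaa'
  #5 SA[5]=7  'adabccddcadbabccaa'
  #6 SA[6]=16  'adbabccaa'
  #7 SA[7]=4  'adbadabccddcadbabccaa'
  #8 SA[8]=18  'babccaa'
  #9 SA[9]=6  'badabccddcadbabccaa'
  #10 SA[10]=20  'bccaa'
  #11 SA[11]=10  'bccddcadbabccaa'
  #12 SA[12]=22  'caa'
  #13 SA[13]=2  'caadbadabccddcadbabccaa'
  #14 SA[14]=15  'cadbabccaa'
  #15 SA[15]=21  'ccaa'
  #16 SA[16]=11  'ccddcadbabccaa'
  #17 SA[17]=12  'cddcadbabccaa'
  #18 SA[18]=8  'dabccddcadbabccaa'
  #19 SA[19]=17  'dbabccaa'
  #20 SA[20]=5  'dbadabccddcadbabccaa'
  #21 SA[21]=1  'dcaadbadabccddcadbabccaa'
  #22 SA[22]=14  'dcadbabccaa'
  #23 SA[23]=0  'ddcaadbadabccddcadbabccaa'
  #24 SA[24]=13  'ddcadbabccaa'

[24, 23, 3, 19, 9, 7, 16, 4, 18, 6, 20, 10, 22, 2, 15, 21, 11, 12, 8, 17, 5, 1, 14, 0, 13]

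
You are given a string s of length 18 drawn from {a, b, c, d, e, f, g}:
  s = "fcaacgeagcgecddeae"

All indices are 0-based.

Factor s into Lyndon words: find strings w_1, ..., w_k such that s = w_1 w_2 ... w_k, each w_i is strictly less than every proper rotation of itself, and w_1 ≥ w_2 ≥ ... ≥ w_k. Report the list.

["f", "c", "aacgeagcgecddeae"]

emit factor 1: 'f' (i=0, period=1)
emit factor 2: 'c' (i=1, period=1)
emit factor 3: 'aacgeagcgecddeae' (i=2, period=16)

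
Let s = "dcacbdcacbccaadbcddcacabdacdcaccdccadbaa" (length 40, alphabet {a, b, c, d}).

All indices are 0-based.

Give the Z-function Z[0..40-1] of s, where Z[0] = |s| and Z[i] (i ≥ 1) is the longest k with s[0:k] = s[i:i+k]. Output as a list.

[40, 0, 0, 0, 0, 5, 0, 0, 0, 0, 0, 0, 0, 0, 1, 0, 0, 1, 4, 0, 0, 0, 0, 0, 1, 0, 0, 4, 0, 0, 0, 0, 2, 0, 0, 0, 1, 0, 0, 0]

Z[0]=40
i=1: outside box; Z[1]=0
i=2: outside box; Z[2]=0
i=3: outside box; Z[3]=0
i=4: outside box; Z[4]=0
i=5: outside box; Z[5]=5 extend→box=[5,10)
i=6: min(r-i=4, Z[1]=0)=0; Z[6]=0
i=7: min(r-i=3, Z[2]=0)=0; Z[7]=0
i=8: min(r-i=2, Z[3]=0)=0; Z[8]=0
i=9: min(r-i=1, Z[4]=0)=0; Z[9]=0
i=10: outside box; Z[10]=0
i=11: outside box; Z[11]=0
i=12: outside box; Z[12]=0
i=13: outside box; Z[13]=0
i=14: outside box; Z[14]=1 extend→box=[14,15)
i=15: outside box; Z[15]=0
i=16: outside box; Z[16]=0
i=17: outside box; Z[17]=1 extend→box=[17,18)
i=18: outside box; Z[18]=4 extend→box=[18,22)
i=19: min(r-i=3, Z[1]=0)=0; Z[19]=0
i=20: min(r-i=2, Z[2]=0)=0; Z[20]=0
i=21: min(r-i=1, Z[3]=0)=0; Z[21]=0
i=22: outside box; Z[22]=0
i=23: outside box; Z[23]=0
i=24: outside box; Z[24]=1 extend→box=[24,25)
i=25: outside box; Z[25]=0
i=26: outside box; Z[26]=0
i=27: outside box; Z[27]=4 extend→box=[27,31)
i=28: min(r-i=3, Z[1]=0)=0; Z[28]=0
i=29: min(r-i=2, Z[2]=0)=0; Z[29]=0
i=30: min(r-i=1, Z[3]=0)=0; Z[30]=0
i=31: outside box; Z[31]=0
i=32: outside box; Z[32]=2 extend→box=[32,34)
i=33: min(r-i=1, Z[1]=0)=0; Z[33]=0
i=34: outside box; Z[34]=0
i=35: outside box; Z[35]=0
i=36: outside box; Z[36]=1 extend→box=[36,37)
i=37: outside box; Z[37]=0
i=38: outside box; Z[38]=0
i=39: outside box; Z[39]=0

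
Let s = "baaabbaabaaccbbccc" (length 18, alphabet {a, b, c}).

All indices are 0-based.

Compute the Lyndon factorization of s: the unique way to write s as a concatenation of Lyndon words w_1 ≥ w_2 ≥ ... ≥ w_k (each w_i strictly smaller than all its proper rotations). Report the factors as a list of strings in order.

["b", "aaabbaabaaccbbccc"]

emit factor 1: 'b' (i=0, period=1)
emit factor 2: 'aaabbaabaaccbbccc' (i=1, period=17)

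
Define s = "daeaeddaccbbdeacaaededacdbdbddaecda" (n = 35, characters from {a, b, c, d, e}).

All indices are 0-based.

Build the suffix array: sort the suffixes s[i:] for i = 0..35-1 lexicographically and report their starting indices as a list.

[34, 16, 14, 7, 22, 1, 30, 3, 17, 10, 25, 27, 11, 15, 9, 8, 32, 23, 33, 6, 21, 0, 29, 24, 26, 5, 28, 12, 19, 13, 2, 31, 20, 4, 18]

rank→(start, suffix):
  0 → (34, 'a')
  1 → (16, 'aaededacdbdbddaecda')
  2 → (14, 'acaaededacdbdbddaecda')
  3 → (7, 'accbbdeacaaededacdbdbddaecda')
  4 → (22, 'acdbdbddaecda')
  5 → (1, 'aeaeddaccbbdeacaaededacdbdbddaecda')
  6 → (30, 'aecda')
  7 → (3, 'aeddaccbbdeacaaededacdbdbddaecda')
  8 → (17, 'aededacdbdbddaecda')
  9 → (10, 'bbdeacaaededacdbdbddaecda')
  10 → (25, 'bdbddaecda')
  11 → (27, 'bddaecda')
  12 → (11, 'bdeacaaededacdbdbddaecda')
  13 → (15, 'caaededacdbdbddaecda')
  14 → (9, 'cbbdeacaaededacdbdbddaecda')
  15 → (8, 'ccbbdeacaaededacdbdbddaecda')
  16 → (32, 'cda')
  17 → (23, 'cdbdbddaecda')
  18 → (33, 'da')
  19 → (6, 'daccbbdeacaaededacdbdbddaecda')
  20 → (21, 'dacdbdbddaecda')
  21 → (0, 'daeaeddaccbbdeacaaededacdbdbddaecda')
  22 → (29, 'daecda')
  23 → (24, 'dbdbddaecda')
  24 → (26, 'dbddaecda')
  25 → (5, 'ddaccbbdeacaaededacdbdbddaecda')
  26 → (28, 'ddaecda')
  27 → (12, 'deacaaededacdbdbddaecda')
  28 → (19, 'dedacdbdbddaecda')
  29 → (13, 'eacaaededacdbdbddaecda')
  30 → (2, 'eaeddaccbbdeacaaededacdbdbddaecda')
  31 → (31, 'ecda')
  32 → (20, 'edacdbdbddaecda')
  33 → (4, 'eddaccbbdeacaaededacdbdbddaecda')
  34 → (18, 'ededacdbdbddaecda')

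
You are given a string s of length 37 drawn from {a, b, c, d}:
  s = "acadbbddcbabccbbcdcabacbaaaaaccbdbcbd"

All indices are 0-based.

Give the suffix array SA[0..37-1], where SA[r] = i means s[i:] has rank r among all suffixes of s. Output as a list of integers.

[24, 25, 26, 27, 19, 10, 0, 21, 28, 2, 23, 9, 20, 14, 4, 33, 11, 15, 35, 31, 5, 18, 1, 22, 8, 13, 34, 30, 12, 29, 16, 36, 3, 32, 17, 7, 6]

sorted suffixes:
  #0 SA[0]=24  'aaaaaccbdbcbd'
  #1 SA[1]=25  'aaaaccbdbcbd'
  #2 SA[2]=26  'aaaccbdbcbd'
  #3 SA[3]=27  'aaccbdbcbd'
  #4 SA[4]=19  'abacbaaaaaccbdbcbd'
  #5 SA[5]=10  'abccbbcdcabacbaaaaaccbdbcbd'
  #6 SA[6]=0  'acadbbddcbabccbbcdcabacbaaaaaccbdbcbd'
  #7 SA[7]=21  'acbaaaaaccbdbcbd'
  #8 SA[8]=28  'accbdbcbd'
  #9 SA[9]=2  'adbbddcbabccbbcdcabacbaaaaaccbdbcbd'
  #10 SA[10]=23  'baaaaaccbdbcbd'
  #11 SA[11]=9  'babccbbcdcabacbaaaaaccbdbcbd'
  #12 SA[12]=20  'bacbaaaaaccbdbcbd'
  #13 SA[13]=14  'bbcdcabacbaaaaaccbdbcbd'
  #14 SA[14]=4  'bbddcbabccbbcdcabacbaaaaaccbdbcbd'
  #15 SA[15]=33  'bcbd'
  #16 SA[16]=11  'bccbbcdcabacbaaaaaccbdbcbd'
  #17 SA[17]=15  'bcdcabacbaaaaaccbdbcbd'
  #18 SA[18]=35  'bd'
  #19 SA[19]=31  'bdbcbd'
  #20 SA[20]=5  'bddcbabccbbcdcabacbaaaaaccbdbcbd'
  #21 SA[21]=18  'cabacbaaaaaccbdbcbd'
  #22 SA[22]=1  'cadbbddcbabccbbcdcabacbaaaaaccbdbcbd'
  #23 SA[23]=22  'cbaaaaaccbdbcbd'
  #24 SA[24]=8  'cbabccbbcdcabacbaaaaaccbdbcbd'
  #25 SA[25]=13  'cbbcdcabacbaaaaaccbdbcbd'
  #26 SA[26]=34  'cbd'
  #27 SA[27]=30  'cbdbcbd'
  #28 SA[28]=12  'ccbbcdcabacbaaaaaccbdbcbd'
  #29 SA[29]=29  'ccbdbcbd'
  #30 SA[30]=16  'cdcabacbaaaaaccbdbcbd'
  #31 SA[31]=36  'd'
  #32 SA[32]=3  'dbbddcbabccbbcdcabacbaaaaaccbdbcbd'
  #33 SA[33]=32  'dbcbd'
  #34 SA[34]=17  'dcabacbaaaaaccbdbcbd'
  #35 SA[35]=7  'dcbabccbbcdcabacbaaaaaccbdbcbd'
  #36 SA[36]=6  'ddcbabccbbcdcabacbaaaaaccbdbcbd'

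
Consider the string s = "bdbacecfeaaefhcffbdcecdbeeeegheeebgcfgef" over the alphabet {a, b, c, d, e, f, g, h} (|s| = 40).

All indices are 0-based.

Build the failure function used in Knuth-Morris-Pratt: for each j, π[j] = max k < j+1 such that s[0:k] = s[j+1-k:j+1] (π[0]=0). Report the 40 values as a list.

[0, 0, 1, 0, 0, 0, 0, 0, 0, 0, 0, 0, 0, 0, 0, 0, 0, 1, 2, 0, 0, 0, 0, 1, 0, 0, 0, 0, 0, 0, 0, 0, 0, 1, 0, 0, 0, 0, 0, 0]

π[0] = 0
j=1 s[j]='d': π[1]=0 (border '')
j=2 s[j]='b': π[2]=1 (border 'b')
j=3 s[j]='a': k: 1→0; π[3]=0 (border '')
j=4 s[j]='c': π[4]=0 (border '')
j=5 s[j]='e': π[5]=0 (border '')
j=6 s[j]='c': π[6]=0 (border '')
j=7 s[j]='f': π[7]=0 (border '')
j=8 s[j]='e': π[8]=0 (border '')
j=9 s[j]='a': π[9]=0 (border '')
j=10 s[j]='a': π[10]=0 (border '')
j=11 s[j]='e': π[11]=0 (border '')
j=12 s[j]='f': π[12]=0 (border '')
j=13 s[j]='h': π[13]=0 (border '')
j=14 s[j]='c': π[14]=0 (border '')
j=15 s[j]='f': π[15]=0 (border '')
j=16 s[j]='f': π[16]=0 (border '')
j=17 s[j]='b': π[17]=1 (border 'b')
j=18 s[j]='d': π[18]=2 (border 'bd')
j=19 s[j]='c': k: 2→0; π[19]=0 (border '')
j=20 s[j]='e': π[20]=0 (border '')
j=21 s[j]='c': π[21]=0 (border '')
j=22 s[j]='d': π[22]=0 (border '')
j=23 s[j]='b': π[23]=1 (border 'b')
j=24 s[j]='e': k: 1→0; π[24]=0 (border '')
j=25 s[j]='e': π[25]=0 (border '')
j=26 s[j]='e': π[26]=0 (border '')
j=27 s[j]='e': π[27]=0 (border '')
j=28 s[j]='g': π[28]=0 (border '')
j=29 s[j]='h': π[29]=0 (border '')
j=30 s[j]='e': π[30]=0 (border '')
j=31 s[j]='e': π[31]=0 (border '')
j=32 s[j]='e': π[32]=0 (border '')
j=33 s[j]='b': π[33]=1 (border 'b')
j=34 s[j]='g': k: 1→0; π[34]=0 (border '')
j=35 s[j]='c': π[35]=0 (border '')
j=36 s[j]='f': π[36]=0 (border '')
j=37 s[j]='g': π[37]=0 (border '')
j=38 s[j]='e': π[38]=0 (border '')
j=39 s[j]='f': π[39]=0 (border '')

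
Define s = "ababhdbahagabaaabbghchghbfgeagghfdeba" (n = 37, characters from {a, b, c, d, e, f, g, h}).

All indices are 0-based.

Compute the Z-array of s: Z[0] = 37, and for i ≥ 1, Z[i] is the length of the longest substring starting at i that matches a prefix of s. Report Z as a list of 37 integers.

Z[0]=37
i=1: fresh scan; Z[1]=0
i=2: fresh scan; Z[2]=2 grow→box=[2,4)
i=3: min(r-i=1, Z[1]=0)=0; Z[3]=0
i=4: fresh scan; Z[4]=0
i=5: fresh scan; Z[5]=0
i=6: fresh scan; Z[6]=0
i=7: fresh scan; Z[7]=1 grow→box=[7,8)
i=8: fresh scan; Z[8]=0
i=9: fresh scan; Z[9]=1 grow→box=[9,10)
i=10: fresh scan; Z[10]=0
i=11: fresh scan; Z[11]=3 grow→box=[11,14)
i=12: min(r-i=2, Z[1]=0)=0; Z[12]=0
i=13: min(r-i=1, Z[2]=2)=1; Z[13]=1
i=14: fresh scan; Z[14]=1 grow→box=[14,15)
i=15: fresh scan; Z[15]=2 grow→box=[15,17)
i=16: min(r-i=1, Z[1]=0)=0; Z[16]=0
i=17: fresh scan; Z[17]=0
i=18: fresh scan; Z[18]=0
i=19: fresh scan; Z[19]=0
i=20: fresh scan; Z[20]=0
i=21: fresh scan; Z[21]=0
i=22: fresh scan; Z[22]=0
i=23: fresh scan; Z[23]=0
i=24: fresh scan; Z[24]=0
i=25: fresh scan; Z[25]=0
i=26: fresh scan; Z[26]=0
i=27: fresh scan; Z[27]=0
i=28: fresh scan; Z[28]=1 grow→box=[28,29)
i=29: fresh scan; Z[29]=0
i=30: fresh scan; Z[30]=0
i=31: fresh scan; Z[31]=0
i=32: fresh scan; Z[32]=0
i=33: fresh scan; Z[33]=0
i=34: fresh scan; Z[34]=0
i=35: fresh scan; Z[35]=0
i=36: fresh scan; Z[36]=1 grow→box=[36,37)

[37, 0, 2, 0, 0, 0, 0, 1, 0, 1, 0, 3, 0, 1, 1, 2, 0, 0, 0, 0, 0, 0, 0, 0, 0, 0, 0, 0, 1, 0, 0, 0, 0, 0, 0, 0, 1]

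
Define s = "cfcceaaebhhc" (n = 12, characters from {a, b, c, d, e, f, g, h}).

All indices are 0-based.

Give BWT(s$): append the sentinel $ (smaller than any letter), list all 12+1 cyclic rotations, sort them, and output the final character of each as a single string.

rank  rotation       last
    0  $cfcceaaebhhc  c
    1  aaebhhc$cfcce  e
    2  aebhhc$cfccea  a
    3  bhhc$cfcceaae  e
    4  c$cfcceaaebhh  h
    5  cceaaebhhc$cf  f
    6  ceaaebhhc$cfc  c
    7  cfcceaaebhhc$  $
    8  eaaebhhc$cfcc  c
    9  ebhhc$cfcceaa  a
   10  fcceaaebhhc$c  c
   11  hc$cfcceaaebh  h
   12  hhc$cfcceaaeb  b

ceaehfc$cachb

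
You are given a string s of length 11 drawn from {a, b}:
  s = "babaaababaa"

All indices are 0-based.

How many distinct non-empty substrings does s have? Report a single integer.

rank→(start, suffix):
  0 → (10, 'a')
  1 → (9, 'aa')
  2 → (3, 'aaababaa')
  3 → (4, 'aababaa')
  4 → (7, 'abaa')
  5 → (1, 'abaaababaa')
  6 → (5, 'ababaa')
  7 → (8, 'baa')
  8 → (2, 'baaababaa')
  9 → (6, 'babaa')
  10 → (0, 'babaaababaa')

SA = [10, 9, 3, 4, 7, 1, 5, 8, 2, 6, 0]
[i] adj suffixes → lcp
  [1] 10/9 → 1 ('a')
  [2] 9/3 → 2 ('aa')
  [3] 3/4 → 2 ('aa')
  [4] 4/7 → 1 ('a')
  [5] 7/1 → 4 ('abaa')
  [6] 1/5 → 3 ('aba')
  [7] 5/8 → 0 ('')
  [8] 8/2 → 3 ('baa')
  [9] 2/6 → 2 ('ba')
  [10] 6/0 → 5 ('babaa')

n(n+1)/2 = 11·12/2 = 66
Σ LCP = 0 + 1 + 2 + 2 + 1 + 4 + 3 + 0 + 3 + 2 + 5 = 23
distinct = 66 − 23 = 43

43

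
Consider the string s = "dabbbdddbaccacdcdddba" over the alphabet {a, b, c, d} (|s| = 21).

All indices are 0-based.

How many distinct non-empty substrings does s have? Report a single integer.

200

rank | idx | suffix
   0 |  20 | a
   1 |   1 | abbbdddbaccacdcdddba
   2 |   9 | accacdcdddba
   3 |  12 | acdcdddba
   4 |  19 | ba
   5 |   8 | baccacdcdddba
   6 |   2 | bbbdddbaccacdcdddba
   7 |   3 | bbdddbaccacdcdddba
   8 |   4 | bdddbaccacdcdddba
   9 |  11 | cacdcdddba
  10 |  10 | ccacdcdddba
  11 |  13 | cdcdddba
  12 |  15 | cdddba
  13 |   0 | dabbbdddbaccacdcdddba
  14 |  18 | dba
  15 |   7 | dbaccacdcdddba
  16 |  14 | dcdddba
  17 |  17 | ddba
  18 |   6 | ddbaccacdcdddba
  19 |  16 | dddba
  20 |   5 | dddbaccacdcdddba

SA = [20, 1, 9, 12, 19, 8, 2, 3, 4, 11, 10, 13, 15, 0, 18, 7, 14, 17, 6, 16, 5]
rank  pair      lcp
   1  s[20:],s[1:]  1  'a'
   2  s[1:],s[9:]  1  'a'
   3  s[9:],s[12:]  2  'ac'
   4  s[12:],s[19:]  0  ''
   5  s[19:],s[8:]  2  'ba'
   6  s[8:],s[2:]  1  'b'
   7  s[2:],s[3:]  2  'bb'
   8  s[3:],s[4:]  1  'b'
   9  s[4:],s[11:]  0  ''
  10  s[11:],s[10:]  1  'c'
  11  s[10:],s[13:]  1  'c'
  12  s[13:],s[15:]  2  'cd'
  13  s[15:],s[0:]  0  ''
  14  s[0:],s[18:]  1  'd'
  15  s[18:],s[7:]  3  'dba'
  16  s[7:],s[14:]  1  'd'
  17  s[14:],s[17:]  1  'd'
  18  s[17:],s[6:]  4  'ddba'
  19  s[6:],s[16:]  2  'dd'
  20  s[16:],s[5:]  5  'dddba'

n(n+1)/2 = 21·22/2 = 231
Σ LCP = 0 + 1 + 1 + 2 + 0 + 2 + 1 + 2 + 1 + 0 + 1 + 1 + 2 + 0 + 1 + 3 + 1 + 1 + 4 + 2 + 5 = 31
distinct = 231 − 31 = 200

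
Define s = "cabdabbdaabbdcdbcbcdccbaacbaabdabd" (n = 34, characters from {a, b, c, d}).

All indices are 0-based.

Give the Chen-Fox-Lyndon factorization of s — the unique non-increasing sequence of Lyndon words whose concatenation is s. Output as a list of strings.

emit factor 1: 'c' (i=0, period=1)
emit factor 2: 'abd' (i=1, period=3)
emit factor 3: 'abbd' (i=4, period=4)
emit factor 4: 'aabbdcdbcbcdccbaacbaabdabd' (i=8, period=26)

["c", "abd", "abbd", "aabbdcdbcbcdccbaacbaabdabd"]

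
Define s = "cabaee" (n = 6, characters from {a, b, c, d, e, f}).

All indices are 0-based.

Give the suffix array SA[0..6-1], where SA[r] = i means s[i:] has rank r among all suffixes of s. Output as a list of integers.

sorted suffixes:
  #0 SA[0]=1  'abaee'
  #1 SA[1]=3  'aee'
  #2 SA[2]=2  'baee'
  #3 SA[3]=0  'cabaee'
  #4 SA[4]=5  'e'
  #5 SA[5]=4  'ee'

[1, 3, 2, 0, 5, 4]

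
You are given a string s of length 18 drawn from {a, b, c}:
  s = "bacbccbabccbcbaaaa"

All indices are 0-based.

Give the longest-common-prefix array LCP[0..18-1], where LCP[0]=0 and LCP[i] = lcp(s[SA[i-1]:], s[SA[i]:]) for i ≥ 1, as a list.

[0, 1, 2, 3, 1, 1, 0, 2, 2, 1, 2, 4, 0, 3, 2, 3, 1, 3]

rank | idx | suffix
   0 |  17 | a
   1 |  16 | aa
   2 |  15 | aaa
   3 |  14 | aaaa
   4 |   7 | abccbcbaaaa
   5 |   1 | acbccbabccbcbaaaa
   6 |  13 | baaaa
   7 |   6 | babccbcbaaaa
   8 |   0 | bacbccbabccbcbaaaa
   9 |  11 | bcbaaaa
  10 |   3 | bccbabccbcbaaaa
  11 |   8 | bccbcbaaaa
  12 |  12 | cbaaaa
  13 |   5 | cbabccbcbaaaa
  14 |  10 | cbcbaaaa
  15 |   2 | cbccbabccbcbaaaa
  16 |   4 | ccbabccbcbaaaa
  17 |   9 | ccbcbaaaa

SA = [17, 16, 15, 14, 7, 1, 13, 6, 0, 11, 3, 8, 12, 5, 10, 2, 4, 9]
i: (SA[i-1],SA[i]) lcp shared
  1: (17,16) 1 'a'
  2: (16,15) 2 'aa'
  3: (15,14) 3 'aaa'
  4: (14,7) 1 'a'
  5: (7,1) 1 'a'
  6: (1,13) 0 ''
  7: (13,6) 2 'ba'
  8: (6,0) 2 'ba'
  9: (0,11) 1 'b'
  10: (11,3) 2 'bc'
  11: (3,8) 4 'bccb'
  12: (8,12) 0 ''
  13: (12,5) 3 'cba'
  14: (5,10) 2 'cb'
  15: (10,2) 3 'cbc'
  16: (2,4) 1 'c'
  17: (4,9) 3 'ccb'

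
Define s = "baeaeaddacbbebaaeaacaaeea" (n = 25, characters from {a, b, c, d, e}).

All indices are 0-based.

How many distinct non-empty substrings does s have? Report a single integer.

rank | idx | suffix
   0 |  24 | a
   1 |  17 | aacaaeea
   2 |  14 | aaeaacaaeea
   3 |  20 | aaeea
   4 |  18 | acaaeea
   5 |   8 | acbbebaaeaacaaeea
   6 |   5 | addacbbebaaeaacaaeea
   7 |  15 | aeaacaaeea
   8 |   3 | aeaddacbbebaaeaacaaeea
   9 |   1 | aeaeaddacbbebaaeaacaaeea
  10 |  21 | aeea
  11 |  13 | baaeaacaaeea
  12 |   0 | baeaeaddacbbebaaeaacaaeea
  13 |  10 | bbebaaeaacaaeea
  14 |  11 | bebaaeaacaaeea
  15 |  19 | caaeea
  16 |   9 | cbbebaaeaacaaeea
  17 |   7 | dacbbebaaeaacaaeea
  18 |   6 | ddacbbebaaeaacaaeea
  19 |  23 | ea
  20 |  16 | eaacaaeea
  21 |   4 | eaddacbbebaaeaacaaeea
  22 |   2 | eaeaddacbbebaaeaacaaeea
  23 |  12 | ebaaeaacaaeea
  24 |  22 | eea

SA = [24, 17, 14, 20, 18, 8, 5, 15, 3, 1, 21, 13, 0, 10, 11, 19, 9, 7, 6, 23, 16, 4, 2, 12, 22]
rank  pair      lcp
   1  s[24:],s[17:]  1  'a'
   2  s[17:],s[14:]  2  'aa'
   3  s[14:],s[20:]  3  'aae'
   4  s[20:],s[18:]  1  'a'
   5  s[18:],s[8:]  2  'ac'
   6  s[8:],s[5:]  1  'a'
   7  s[5:],s[15:]  1  'a'
   8  s[15:],s[3:]  3  'aea'
   9  s[3:],s[1:]  3  'aea'
  10  s[1:],s[21:]  2  'ae'
  11  s[21:],s[13:]  0  ''
  12  s[13:],s[0:]  2  'ba'
  13  s[0:],s[10:]  1  'b'
  14  s[10:],s[11:]  1  'b'
  15  s[11:],s[19:]  0  ''
  16  s[19:],s[9:]  1  'c'
  17  s[9:],s[7:]  0  ''
  18  s[7:],s[6:]  1  'd'
  19  s[6:],s[23:]  0  ''
  20  s[23:],s[16:]  2  'ea'
  21  s[16:],s[4:]  2  'ea'
  22  s[4:],s[2:]  2  'ea'
  23  s[2:],s[12:]  1  'e'
  24  s[12:],s[22:]  1  'e'

n(n+1)/2 = 25·26/2 = 325
Σ LCP = 0 + 1 + 2 + 3 + 1 + 2 + 1 + 1 + 3 + 3 + 2 + 0 + 2 + 1 + 1 + 0 + 1 + 0 + 1 + 0 + 2 + 2 + 2 + 1 + 1 = 33
distinct = 325 − 33 = 292

292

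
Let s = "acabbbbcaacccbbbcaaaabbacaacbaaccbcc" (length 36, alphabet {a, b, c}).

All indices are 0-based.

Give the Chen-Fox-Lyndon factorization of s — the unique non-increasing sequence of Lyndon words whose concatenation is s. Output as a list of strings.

["ac", "abbbbc", "aacccbbbc", "aaaabbacaacbaaccbcc"]

emit factor 1: 'ac' (i=0, period=2)
emit factor 2: 'abbbbc' (i=2, period=6)
emit factor 3: 'aacccbbbc' (i=8, period=9)
emit factor 4: 'aaaabbacaacbaaccbcc' (i=17, period=19)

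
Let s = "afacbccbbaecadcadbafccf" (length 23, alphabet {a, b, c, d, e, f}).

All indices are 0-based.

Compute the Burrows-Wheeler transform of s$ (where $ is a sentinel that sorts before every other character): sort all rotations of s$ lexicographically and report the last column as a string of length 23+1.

ffccb$bbdccdecabfcaaacaa

rank  rotation                  last
    0  $afacbccbbaecadcadbafccf  f
    1  acbccbbaecadcadbafccf$af  f
    2  adbafccf$afacbccbbaecadc  c
    3  adcadbafccf$afacbccbbaec  c
    4  aecadcadbafccf$afacbccbb  b
    5  afacbccbbaecadcadbafccf$  $
    6  afccf$afacbccbbaecadcadb  b
    7  baecadcadbafccf$afacbccb  b
    8  bafccf$afacbccbbaecadcad  d
    9  bbaecadcadbafccf$afacbcc  c
   10  bccbbaecadcadbafccf$afac  c
   11  cadbafccf$afacbccbbaecad  d
   12  cadcadbafccf$afacbccbbae  e
   13  cbbaecadcadbafccf$afacbc  c
   14  cbccbbaecadcadbafccf$afa  a
   15  ccbbaecadcadbafccf$afacb  b
   16  ccf$afacbccbbaecadcadbaf  f
   17  cf$afacbccbbaecadcadbafc  c
   18  dbafccf$afacbccbbaecadca  a
   19  dcadbafccf$afacbccbbaeca  a
   20  ecadcadbafccf$afacbccbba  a
   21  f$afacbccbbaecadcadbafcc  c
   22  facbccbbaecadcadbafccf$a  a
   23  fccf$afacbccbbaecadcadba  a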